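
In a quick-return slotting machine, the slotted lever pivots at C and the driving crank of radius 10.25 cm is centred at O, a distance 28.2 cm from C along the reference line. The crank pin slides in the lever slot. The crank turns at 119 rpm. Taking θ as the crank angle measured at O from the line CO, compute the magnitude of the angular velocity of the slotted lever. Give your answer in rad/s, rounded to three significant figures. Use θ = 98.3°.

ω = 12.46 rad/s (from 119 rpm).
Crank pin A relative to C: A = (d + r cosθ, r sinθ); lever angle φ = atan2(r sinθ, d + r cosθ).
Differentiating tanφ: φ̇ = rω(d cosθ + r)/(d² + r² + 2dr cosθ).
d² + r² + 2dr cosθ = |CA|² = 0.081685 m²;  d cosθ + r = +0.061792 m.
|ω_lever| = |0.1025·12.46·+0.061792| / 0.081685 = 0.96624 rad/s.

0.966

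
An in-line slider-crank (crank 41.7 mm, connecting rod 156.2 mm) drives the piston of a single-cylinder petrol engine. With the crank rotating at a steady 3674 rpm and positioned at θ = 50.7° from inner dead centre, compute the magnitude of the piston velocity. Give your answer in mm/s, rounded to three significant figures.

ω = 2π·3674/60 = 384.7 rad/s
For an in-line slider-crank, x = r cosθ + √(L² − r² sin²θ), so v = −rω sinθ·[1 + r cosθ/√(L² − r² sin²θ)].
With r = 0.0417 m, L = 0.1562 m, θ = 50.7°: √(L² − r² sin²θ) = 0.15283 m.
v = −0.0417·384.7·0.77384·[1 + 0.0417·0.63338/0.15283] = -14.561 m/s.
|v| = 14.561 m/s = 14561 mm/s.

14600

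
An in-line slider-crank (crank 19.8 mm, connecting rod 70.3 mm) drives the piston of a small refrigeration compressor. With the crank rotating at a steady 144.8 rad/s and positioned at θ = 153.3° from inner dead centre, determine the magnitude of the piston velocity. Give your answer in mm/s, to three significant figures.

961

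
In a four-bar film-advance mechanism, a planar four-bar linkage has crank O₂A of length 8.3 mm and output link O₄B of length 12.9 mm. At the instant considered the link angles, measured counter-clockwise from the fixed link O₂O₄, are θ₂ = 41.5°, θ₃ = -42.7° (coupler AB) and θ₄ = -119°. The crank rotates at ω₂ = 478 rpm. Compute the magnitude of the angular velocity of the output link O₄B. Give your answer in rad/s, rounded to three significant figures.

33.0

ω₂ = 50.06 rad/s (from 478 rpm).
Differentiating the loop-closure r₂e^{iθ₂}+r₃e^{iθ₃}=r₁+r₄e^{iθ₄} gives r₂ω₂e^{iθ₂}+r₃ω₃e^{iθ₃}=r₄ω₄e^{iθ₄}.
Eliminating the other unknown: ω₄ = r₂ω₂ sin(θ₂−θ₃) / [r₄ sin(θ₄−θ₃)].
Numerator sine = +0.99488; denominator sine = -0.97155.
Result = 0.0083·50.06·(+0.99488) / (0.0129·(-0.97155)) = -32.98 rad/s; magnitude 32.98 rad/s.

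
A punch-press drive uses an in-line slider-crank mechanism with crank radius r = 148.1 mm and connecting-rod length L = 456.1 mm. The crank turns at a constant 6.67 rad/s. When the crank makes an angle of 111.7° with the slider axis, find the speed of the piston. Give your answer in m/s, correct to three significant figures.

0.802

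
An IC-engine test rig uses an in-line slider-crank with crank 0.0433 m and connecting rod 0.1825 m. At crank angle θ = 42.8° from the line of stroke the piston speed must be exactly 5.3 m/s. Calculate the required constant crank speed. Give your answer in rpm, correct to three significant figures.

For an in-line slider-crank, |v_piston| = rω|sinθ|·[1 + r cosθ/√(L² − r² sin²θ)].
With r = 0.0433 m, L = 0.1825 m, θ = 42.8°: the bracketed kinematic factor |dx/dθ| = 0.034609 m.
ω = v/|dx/dθ| = 5.3/0.034609 = 153.14 rad/s.
N = 60ω/(2π) = 1462.4 rpm.

1460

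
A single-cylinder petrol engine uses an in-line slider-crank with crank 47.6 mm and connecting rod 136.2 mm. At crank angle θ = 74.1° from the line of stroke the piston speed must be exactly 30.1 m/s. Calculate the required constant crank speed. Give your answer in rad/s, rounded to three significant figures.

597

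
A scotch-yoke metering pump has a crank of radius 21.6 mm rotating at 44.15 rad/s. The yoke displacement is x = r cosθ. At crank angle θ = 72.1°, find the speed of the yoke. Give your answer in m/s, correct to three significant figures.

ω = 44.15 rad/s
x = r cosθ ⇒ ẋ = −rω sinθ.
|v| = rω|sinθ| = 0.0216·44.15·|sin 72.1°| = 0.90748 m/s.

0.907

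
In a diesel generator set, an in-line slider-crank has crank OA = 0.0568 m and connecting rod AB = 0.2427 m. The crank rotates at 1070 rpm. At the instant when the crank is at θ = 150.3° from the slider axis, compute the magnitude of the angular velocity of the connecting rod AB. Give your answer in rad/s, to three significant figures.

ω = 112.1 rad/s (converted from 1070 rpm).
The rod makes angle φ with the slider axis where L sinφ = r sinθ; differentiating, L cosφ·φ̇ = r ω cosθ.
L cosφ = √(L² − r² sin²θ) = 0.24106 m.
|ω_rod| = r ω |cosθ| / √(L² − r² sin²θ) = 0.0568·112.1·0.86863/0.24106 = 22.933 rad/s.

22.9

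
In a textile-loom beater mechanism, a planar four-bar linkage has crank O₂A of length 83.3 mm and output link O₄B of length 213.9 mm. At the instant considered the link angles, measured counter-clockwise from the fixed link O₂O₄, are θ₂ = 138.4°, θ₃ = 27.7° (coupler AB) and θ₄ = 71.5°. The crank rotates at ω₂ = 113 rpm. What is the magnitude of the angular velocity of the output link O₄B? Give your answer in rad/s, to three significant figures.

ω₂ = 11.83 rad/s (from 113 rpm).
Differentiating the loop-closure r₂e^{iθ₂}+r₃e^{iθ₃}=r₁+r₄e^{iθ₄} gives r₂ω₂e^{iθ₂}+r₃ω₃e^{iθ₃}=r₄ω₄e^{iθ₄}.
Eliminating the other unknown: ω₄ = r₂ω₂ sin(θ₂−θ₃) / [r₄ sin(θ₄−θ₃)].
Numerator sine = +0.93544; denominator sine = +0.69214.
Result = 0.0833·11.83·(+0.93544) / (0.2139·(+0.69214)) = +6.2282 rad/s; magnitude 6.2282 rad/s.

6.23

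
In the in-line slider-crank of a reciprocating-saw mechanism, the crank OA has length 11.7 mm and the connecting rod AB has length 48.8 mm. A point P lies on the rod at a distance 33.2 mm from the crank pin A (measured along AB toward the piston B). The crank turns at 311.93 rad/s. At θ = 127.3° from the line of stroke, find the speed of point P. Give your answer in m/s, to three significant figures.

2.70

ω = 311.9 rad/s.  Crank-pin speed |V_A| = rω = 3.6496 m/s, perpendicular to OA.
Rod angle: sinφ = −(r/L) sinθ ⇒ φ = -10.995°; ω_rod = −rω cosθ/√(L²−r²sin²θ) = +46.167 rad/s.
V_P = V_A + ω_rod × AP, with AP = 0.0332 m along the rod.
Components: V_Px = −rω sinθ − a·ω_rod·sinφ = -2.6108 m/s;  V_Py = rω cosθ + a·ω_rod·cosφ = -0.70699 m/s.
|V_P| = √(V_Px² + V_Py²) = 2.7049 m/s.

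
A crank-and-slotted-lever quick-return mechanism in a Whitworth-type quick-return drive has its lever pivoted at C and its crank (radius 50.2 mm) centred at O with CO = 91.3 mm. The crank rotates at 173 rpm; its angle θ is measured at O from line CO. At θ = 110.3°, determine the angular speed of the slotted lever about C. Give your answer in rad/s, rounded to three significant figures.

ω = 18.12 rad/s (from 173 rpm).
Crank pin A relative to C: A = (d + r cosθ, r sinθ); lever angle φ = atan2(r sinθ, d + r cosθ).
Differentiating tanφ: φ̇ = rω(d cosθ + r)/(d² + r² + 2dr cosθ).
d² + r² + 2dr cosθ = |CA|² = 0.00767554 m²;  d cosθ + r = +0.018525 m.
|ω_lever| = |0.0502·18.12·+0.018525| / 0.00767554 = 2.1949 rad/s.

2.19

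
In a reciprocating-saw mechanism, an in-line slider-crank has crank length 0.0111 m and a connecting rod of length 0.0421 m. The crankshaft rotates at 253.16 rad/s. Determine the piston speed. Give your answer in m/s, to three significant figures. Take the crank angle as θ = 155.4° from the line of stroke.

0.888

ω = 253.2 rad/s
For an in-line slider-crank, x = r cosθ + √(L² − r² sin²θ), so v = −rω sinθ·[1 + r cosθ/√(L² − r² sin²θ)].
With r = 0.0111 m, L = 0.0421 m, θ = 155.4°: √(L² − r² sin²θ) = 0.041846 m.
v = −0.0111·253.2·0.41628·[1 + 0.0111·-0.90924/0.041846] = -0.88765 m/s.
|v| = 0.88765 m/s.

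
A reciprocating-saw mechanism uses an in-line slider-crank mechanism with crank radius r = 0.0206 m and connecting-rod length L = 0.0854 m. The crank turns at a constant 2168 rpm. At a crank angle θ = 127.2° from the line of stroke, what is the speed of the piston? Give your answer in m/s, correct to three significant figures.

ω = 2π·2168/60 = 227 rad/s
For an in-line slider-crank, x = r cosθ + √(L² − r² sin²θ), so v = −rω sinθ·[1 + r cosθ/√(L² − r² sin²θ)].
With r = 0.0206 m, L = 0.0854 m, θ = 127.2°: √(L² − r² sin²θ) = 0.083809 m.
v = −0.0206·227·0.79653·[1 + 0.0206·-0.60460/0.083809] = -3.1717 m/s.
|v| = 3.1717 m/s.

3.17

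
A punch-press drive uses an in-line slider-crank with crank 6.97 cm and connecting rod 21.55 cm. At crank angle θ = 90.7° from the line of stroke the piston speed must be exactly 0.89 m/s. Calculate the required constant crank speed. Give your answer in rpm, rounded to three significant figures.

For an in-line slider-crank, |v_piston| = rω|sinθ|·[1 + r cosθ/√(L² − r² sin²θ)].
With r = 0.0697 m, L = 0.2155 m, θ = 90.7°: the bracketed kinematic factor |dx/dθ| = 0.069404 m.
ω = v/|dx/dθ| = 0.89/0.069404 = 12.824 rad/s.
N = 60ω/(2π) = 122.46 rpm.

122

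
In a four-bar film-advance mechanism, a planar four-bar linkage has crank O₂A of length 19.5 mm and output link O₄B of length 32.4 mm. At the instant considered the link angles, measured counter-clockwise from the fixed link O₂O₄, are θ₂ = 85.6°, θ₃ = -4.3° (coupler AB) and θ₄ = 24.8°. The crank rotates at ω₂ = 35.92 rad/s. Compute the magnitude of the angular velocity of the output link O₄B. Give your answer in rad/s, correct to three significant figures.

44.5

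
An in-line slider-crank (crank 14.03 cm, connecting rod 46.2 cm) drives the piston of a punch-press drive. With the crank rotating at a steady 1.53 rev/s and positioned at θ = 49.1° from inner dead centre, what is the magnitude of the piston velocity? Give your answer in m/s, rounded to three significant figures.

ω = 2π·1.53 = 9.613 rad/s
For an in-line slider-crank, x = r cosθ + √(L² − r² sin²θ), so v = −rω sinθ·[1 + r cosθ/√(L² − r² sin²θ)].
With r = 0.1403 m, L = 0.462 m, θ = 49.1°: √(L² − r² sin²θ) = 0.44966 m.
v = −0.1403·9.613·0.75585·[1 + 0.1403·0.65474/0.44966] = -1.2277 m/s.
|v| = 1.2277 m/s.

1.23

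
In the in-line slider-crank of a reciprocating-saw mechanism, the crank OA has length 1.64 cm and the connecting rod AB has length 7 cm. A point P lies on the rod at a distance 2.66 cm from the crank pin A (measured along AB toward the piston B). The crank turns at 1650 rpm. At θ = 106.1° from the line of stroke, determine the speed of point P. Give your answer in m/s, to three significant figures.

2.70

ω = 172.8 rad/s.  Crank-pin speed |V_A| = rω = 2.8337 m/s, perpendicular to OA.
Rod angle: sinφ = −(r/L) sinθ ⇒ φ = -13.009°; ω_rod = −rω cosθ/√(L²−r²sin²θ) = +11.522 rad/s.
V_P = V_A + ω_rod × AP, with AP = 0.0266 m along the rod.
Components: V_Px = −rω sinθ − a·ω_rod·sinφ = -2.6536 m/s;  V_Py = rω cosθ + a·ω_rod·cosφ = -0.48722 m/s.
|V_P| = √(V_Px² + V_Py²) = 2.6979 m/s.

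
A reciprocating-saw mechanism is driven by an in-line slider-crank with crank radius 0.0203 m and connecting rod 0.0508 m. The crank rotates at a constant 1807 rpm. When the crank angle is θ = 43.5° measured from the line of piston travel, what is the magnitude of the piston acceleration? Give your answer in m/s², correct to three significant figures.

ω = 2π·1807/60 = 189.2 rad/s
x(θ) = r cosθ + √(L² − r² sin²θ); with ω constant, a = ω²·d²x/dθ².
d²x/dθ² = −r cosθ − r²(cos2θ)/√u − r⁴ sin²2θ/(4u^{3/2}),  u = L² − r² sin²θ = 0.00238538 m².
Substituting r = 0.0203 m, L = 0.0508 m, θ = 43.5°: d²x/dθ² = -0.01553 m.
a = ω²·d²x/dθ² = (189.2)²·(-0.01553) = -556.09 m/s²;  |a| = 556.09 m/s².

556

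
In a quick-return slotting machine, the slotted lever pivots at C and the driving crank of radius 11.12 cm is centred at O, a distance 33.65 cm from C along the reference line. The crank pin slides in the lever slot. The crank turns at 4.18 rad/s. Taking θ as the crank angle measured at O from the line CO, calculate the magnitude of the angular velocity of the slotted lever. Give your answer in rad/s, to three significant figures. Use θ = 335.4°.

1.00

ω = 4.18 rad/s
Crank pin A relative to C: A = (d + r cosθ, r sinθ); lever angle φ = atan2(r sinθ, d + r cosθ).
Differentiating tanφ: φ̇ = rω(d cosθ + r)/(d² + r² + 2dr cosθ).
d² + r² + 2dr cosθ = |CA|² = 0.193643 m²;  d cosθ + r = +0.41716 m.
|ω_lever| = |0.1112·4.18·+0.41716| / 0.193643 = 1.0013 rad/s.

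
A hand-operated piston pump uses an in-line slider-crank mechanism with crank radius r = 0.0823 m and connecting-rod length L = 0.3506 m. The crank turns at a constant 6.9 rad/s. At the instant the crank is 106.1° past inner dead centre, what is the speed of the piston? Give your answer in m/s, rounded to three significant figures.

ω = 6.9 rad/s
For an in-line slider-crank, x = r cosθ + √(L² − r² sin²θ), so v = −rω sinθ·[1 + r cosθ/√(L² − r² sin²θ)].
With r = 0.0823 m, L = 0.3506 m, θ = 106.1°: √(L² − r² sin²θ) = 0.34157 m.
v = −0.0823·6.9·0.96078·[1 + 0.0823·-0.27731/0.34157] = -0.50914 m/s.
|v| = 0.50914 m/s.

0.509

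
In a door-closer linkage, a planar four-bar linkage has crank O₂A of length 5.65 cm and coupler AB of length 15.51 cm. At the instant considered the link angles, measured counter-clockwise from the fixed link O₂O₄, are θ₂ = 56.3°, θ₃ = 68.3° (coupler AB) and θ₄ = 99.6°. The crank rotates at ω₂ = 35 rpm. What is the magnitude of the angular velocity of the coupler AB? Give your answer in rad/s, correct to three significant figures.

ω₂ = 3.665 rad/s (from 35 rpm).
Differentiating the loop-closure r₂e^{iθ₂}+r₃e^{iθ₃}=r₁+r₄e^{iθ₄} gives r₂ω₂e^{iθ₂}+r₃ω₃e^{iθ₃}=r₄ω₄e^{iθ₄}.
Eliminating the other unknown: ω₃ = r₂ω₂ sin(θ₄−θ₂) / [r₃ sin(θ₃−θ₄)].
Numerator sine = +0.68582; denominator sine = -0.51952.
Result = 0.0565·3.665·(+0.68582) / (0.1551·(-0.51952)) = -1.7625 rad/s; magnitude 1.7625 rad/s.

1.76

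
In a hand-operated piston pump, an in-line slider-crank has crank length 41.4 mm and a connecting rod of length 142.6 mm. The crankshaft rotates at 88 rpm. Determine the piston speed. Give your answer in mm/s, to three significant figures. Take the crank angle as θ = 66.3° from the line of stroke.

392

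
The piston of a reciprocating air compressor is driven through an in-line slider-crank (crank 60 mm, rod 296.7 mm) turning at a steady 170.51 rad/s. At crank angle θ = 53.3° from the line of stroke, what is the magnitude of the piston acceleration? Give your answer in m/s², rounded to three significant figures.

944

ω = 170.5 rad/s
x(θ) = r cosθ + √(L² − r² sin²θ); with ω constant, a = ω²·d²x/dθ².
d²x/dθ² = −r cosθ − r²(cos2θ)/√u − r⁴ sin²2θ/(4u^{3/2}),  u = L² − r² sin²θ = 0.0857167 m².
Substituting r = 0.06 m, L = 0.2967 m, θ = 53.3°: d²x/dθ² = -0.032463 m.
a = ω²·d²x/dθ² = (170.5)²·(-0.032463) = -943.82 m/s²;  |a| = 943.82 m/s².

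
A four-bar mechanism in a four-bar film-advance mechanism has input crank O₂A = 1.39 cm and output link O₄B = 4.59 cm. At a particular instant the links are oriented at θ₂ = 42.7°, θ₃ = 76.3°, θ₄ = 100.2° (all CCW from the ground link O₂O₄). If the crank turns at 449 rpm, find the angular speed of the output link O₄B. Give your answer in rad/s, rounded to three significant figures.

19.4

ω₂ = 47.02 rad/s (from 449 rpm).
Differentiating the loop-closure r₂e^{iθ₂}+r₃e^{iθ₃}=r₁+r₄e^{iθ₄} gives r₂ω₂e^{iθ₂}+r₃ω₃e^{iθ₃}=r₄ω₄e^{iθ₄}.
Eliminating the other unknown: ω₄ = r₂ω₂ sin(θ₂−θ₃) / [r₄ sin(θ₄−θ₃)].
Numerator sine = -0.55339; denominator sine = +0.40514.
Result = 0.0139·47.02·(-0.55339) / (0.0459·(+0.40514)) = -19.449 rad/s; magnitude 19.449 rad/s.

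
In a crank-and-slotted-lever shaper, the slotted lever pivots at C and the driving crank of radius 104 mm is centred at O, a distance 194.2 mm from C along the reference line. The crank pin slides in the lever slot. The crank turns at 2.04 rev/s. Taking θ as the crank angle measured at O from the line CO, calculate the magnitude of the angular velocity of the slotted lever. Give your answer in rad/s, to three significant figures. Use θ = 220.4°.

3.29

ω = 12.82 rad/s (from 2.04 rev/s).
Crank pin A relative to C: A = (d + r cosθ, r sinθ); lever angle φ = atan2(r sinθ, d + r cosθ).
Differentiating tanφ: φ̇ = rω(d cosθ + r)/(d² + r² + 2dr cosθ).
d² + r² + 2dr cosθ = |CA|² = 0.0177684 m²;  d cosθ + r = -0.043891 m.
|ω_lever| = |0.104·12.82·-0.043891| / 0.0177684 = 3.2928 rad/s.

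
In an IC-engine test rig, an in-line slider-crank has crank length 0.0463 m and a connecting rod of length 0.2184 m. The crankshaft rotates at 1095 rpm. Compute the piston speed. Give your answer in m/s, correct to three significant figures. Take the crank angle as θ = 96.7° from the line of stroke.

5.14

ω = 2π·1095/60 = 114.7 rad/s
For an in-line slider-crank, x = r cosθ + √(L² − r² sin²θ), so v = −rω sinθ·[1 + r cosθ/√(L² − r² sin²θ)].
With r = 0.0463 m, L = 0.2184 m, θ = 96.7°: √(L² − r² sin²θ) = 0.2135 m.
v = −0.0463·114.7·0.99317·[1 + 0.0463·-0.11667/0.2135] = -5.1395 m/s.
|v| = 5.1395 m/s.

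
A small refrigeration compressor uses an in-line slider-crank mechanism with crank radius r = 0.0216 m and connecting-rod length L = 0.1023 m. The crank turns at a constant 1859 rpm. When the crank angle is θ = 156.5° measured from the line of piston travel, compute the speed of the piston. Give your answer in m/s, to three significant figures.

ω = 2π·1859/60 = 194.7 rad/s
For an in-line slider-crank, x = r cosθ + √(L² − r² sin²θ), so v = −rω sinθ·[1 + r cosθ/√(L² − r² sin²θ)].
With r = 0.0216 m, L = 0.1023 m, θ = 156.5°: √(L² − r² sin²θ) = 0.10194 m.
v = −0.0216·194.7·0.39875·[1 + 0.0216·-0.91706/0.10194] = -1.3509 m/s.
|v| = 1.3509 m/s.

1.35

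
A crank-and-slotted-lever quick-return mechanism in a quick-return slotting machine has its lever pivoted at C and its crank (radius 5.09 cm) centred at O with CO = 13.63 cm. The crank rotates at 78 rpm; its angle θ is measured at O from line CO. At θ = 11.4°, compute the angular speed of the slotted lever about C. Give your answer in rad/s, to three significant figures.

2.21

ω = 8.168 rad/s (from 78 rpm).
Crank pin A relative to C: A = (d + r cosθ, r sinθ); lever angle φ = atan2(r sinθ, d + r cosθ).
Differentiating tanφ: φ̇ = rω(d cosθ + r)/(d² + r² + 2dr cosθ).
d² + r² + 2dr cosθ = |CA|² = 0.0347701 m²;  d cosθ + r = +0.18451 m.
|ω_lever| = |0.0509·8.168·+0.18451| / 0.0347701 = 2.2063 rad/s.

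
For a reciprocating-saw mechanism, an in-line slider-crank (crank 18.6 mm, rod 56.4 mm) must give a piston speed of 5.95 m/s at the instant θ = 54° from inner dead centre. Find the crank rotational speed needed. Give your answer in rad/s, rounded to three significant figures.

329

For an in-line slider-crank, |v_piston| = rω|sinθ|·[1 + r cosθ/√(L² − r² sin²θ)].
With r = 0.0186 m, L = 0.0564 m, θ = 54°: the bracketed kinematic factor |dx/dθ| = 0.018074 m.
ω = v/|dx/dθ| = 5.95/0.018074 = 329.2 rad/s.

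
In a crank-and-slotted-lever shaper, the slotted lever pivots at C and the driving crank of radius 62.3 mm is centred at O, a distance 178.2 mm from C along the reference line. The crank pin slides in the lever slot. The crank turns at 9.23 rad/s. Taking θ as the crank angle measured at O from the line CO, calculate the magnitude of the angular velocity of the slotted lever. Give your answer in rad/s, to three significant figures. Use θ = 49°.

2.05

ω = 9.23 rad/s
Crank pin A relative to C: A = (d + r cosθ, r sinθ); lever angle φ = atan2(r sinθ, d + r cosθ).
Differentiating tanφ: φ̇ = rω(d cosθ + r)/(d² + r² + 2dr cosθ).
d² + r² + 2dr cosθ = |CA|² = 0.0502035 m²;  d cosθ + r = +0.17921 m.
|ω_lever| = |0.0623·9.23·+0.17921| / 0.0502035 = 2.0527 rad/s.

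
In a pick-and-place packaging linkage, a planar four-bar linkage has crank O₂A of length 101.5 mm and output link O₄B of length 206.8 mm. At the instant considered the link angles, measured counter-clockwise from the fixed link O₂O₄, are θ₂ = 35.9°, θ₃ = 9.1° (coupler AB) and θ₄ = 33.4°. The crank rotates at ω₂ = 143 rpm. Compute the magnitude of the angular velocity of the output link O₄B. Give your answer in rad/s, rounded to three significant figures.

8.05

ω₂ = 14.97 rad/s (from 143 rpm).
Differentiating the loop-closure r₂e^{iθ₂}+r₃e^{iθ₃}=r₁+r₄e^{iθ₄} gives r₂ω₂e^{iθ₂}+r₃ω₃e^{iθ₃}=r₄ω₄e^{iθ₄}.
Eliminating the other unknown: ω₄ = r₂ω₂ sin(θ₂−θ₃) / [r₄ sin(θ₄−θ₃)].
Numerator sine = +0.45088; denominator sine = +0.41151.
Result = 0.1015·14.97·(+0.45088) / (0.2068·(+0.41151)) = +8.0529 rad/s; magnitude 8.0529 rad/s.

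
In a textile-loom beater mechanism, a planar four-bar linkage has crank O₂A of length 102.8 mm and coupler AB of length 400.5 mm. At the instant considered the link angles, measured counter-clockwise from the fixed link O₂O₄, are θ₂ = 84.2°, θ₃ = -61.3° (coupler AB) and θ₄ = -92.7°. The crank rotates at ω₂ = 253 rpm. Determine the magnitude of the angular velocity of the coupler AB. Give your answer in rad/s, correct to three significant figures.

0.706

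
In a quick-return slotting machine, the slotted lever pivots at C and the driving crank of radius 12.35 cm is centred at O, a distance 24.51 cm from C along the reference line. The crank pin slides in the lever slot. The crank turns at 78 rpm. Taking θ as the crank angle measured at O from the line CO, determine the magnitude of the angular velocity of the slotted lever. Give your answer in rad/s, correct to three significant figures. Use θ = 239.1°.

0.0540

ω = 8.168 rad/s (from 78 rpm).
Crank pin A relative to C: A = (d + r cosθ, r sinθ); lever angle φ = atan2(r sinθ, d + r cosθ).
Differentiating tanφ: φ̇ = rω(d cosθ + r)/(d² + r² + 2dr cosθ).
d² + r² + 2dr cosθ = |CA|² = 0.0442366 m²;  d cosθ + r = -0.002369 m.
|ω_lever| = |0.1235·8.168·-0.002369| / 0.0442366 = 0.054021 rad/s.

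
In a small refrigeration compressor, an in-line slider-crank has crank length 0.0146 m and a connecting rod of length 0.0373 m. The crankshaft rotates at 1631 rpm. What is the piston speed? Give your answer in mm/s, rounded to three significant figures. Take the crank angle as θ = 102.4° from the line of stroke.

ω = 2π·1631/60 = 170.8 rad/s
For an in-line slider-crank, x = r cosθ + √(L² − r² sin²θ), so v = −rω sinθ·[1 + r cosθ/√(L² − r² sin²θ)].
With r = 0.0146 m, L = 0.0373 m, θ = 102.4°: √(L² − r² sin²θ) = 0.034467 m.
v = −0.0146·170.8·0.97667·[1 + 0.0146·-0.21474/0.034467] = -2.2139 m/s.
|v| = 2.2139 m/s = 2213.9 mm/s.

2210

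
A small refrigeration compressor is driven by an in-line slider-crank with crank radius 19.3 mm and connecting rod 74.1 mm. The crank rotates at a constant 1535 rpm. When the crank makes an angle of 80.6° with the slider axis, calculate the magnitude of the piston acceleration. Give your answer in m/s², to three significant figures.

45.5

ω = 2π·1535/60 = 160.7 rad/s
x(θ) = r cosθ + √(L² − r² sin²θ); with ω constant, a = ω²·d²x/dθ².
d²x/dθ² = −r cosθ − r²(cos2θ)/√u − r⁴ sin²2θ/(4u^{3/2}),  u = L² − r² sin²θ = 0.00512826 m².
Substituting r = 0.0193 m, L = 0.0741 m, θ = 80.6°: d²x/dθ² = +0.001762 m.
a = ω²·d²x/dθ² = (160.7)²·(+0.001762) = +45.528 m/s²;  |a| = 45.528 m/s².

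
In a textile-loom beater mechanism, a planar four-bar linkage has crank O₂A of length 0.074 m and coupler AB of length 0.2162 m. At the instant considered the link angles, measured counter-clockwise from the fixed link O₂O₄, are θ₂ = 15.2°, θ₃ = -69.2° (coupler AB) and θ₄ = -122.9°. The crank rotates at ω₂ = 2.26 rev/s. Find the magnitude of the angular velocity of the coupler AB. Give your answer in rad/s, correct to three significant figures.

4.03

ω₂ = 14.2 rad/s (from 2.26 rev/s).
Differentiating the loop-closure r₂e^{iθ₂}+r₃e^{iθ₃}=r₁+r₄e^{iθ₄} gives r₂ω₂e^{iθ₂}+r₃ω₃e^{iθ₃}=r₄ω₄e^{iθ₄}.
Eliminating the other unknown: ω₃ = r₂ω₂ sin(θ₄−θ₂) / [r₃ sin(θ₃−θ₄)].
Numerator sine = -0.66783; denominator sine = +0.80593.
Result = 0.074·14.2·(-0.66783) / (0.2162·(+0.80593)) = -4.0275 rad/s; magnitude 4.0275 rad/s.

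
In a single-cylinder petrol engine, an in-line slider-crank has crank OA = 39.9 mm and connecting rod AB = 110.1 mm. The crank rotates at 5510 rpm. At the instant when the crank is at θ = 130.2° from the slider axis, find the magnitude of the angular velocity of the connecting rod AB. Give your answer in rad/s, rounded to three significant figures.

ω = 577 rad/s (converted from 5510 rpm).
The rod makes angle φ with the slider axis where L sinφ = r sinθ; differentiating, L cosφ·φ̇ = r ω cosθ.
L cosφ = √(L² − r² sin²θ) = 0.1058 m.
|ω_rod| = r ω |cosθ| / √(L² − r² sin²θ) = 0.0399·577·0.64546/0.1058 = 140.46 rad/s.

140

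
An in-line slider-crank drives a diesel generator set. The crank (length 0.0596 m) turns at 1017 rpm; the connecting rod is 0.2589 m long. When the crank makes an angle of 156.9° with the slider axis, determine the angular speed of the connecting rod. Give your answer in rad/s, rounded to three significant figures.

22.6

ω = 106.5 rad/s (converted from 1017 rpm).
The rod makes angle φ with the slider axis where L sinφ = r sinθ; differentiating, L cosφ·φ̇ = r ω cosθ.
L cosφ = √(L² − r² sin²θ) = 0.25784 m.
|ω_rod| = r ω |cosθ| / √(L² − r² sin²θ) = 0.0596·106.5·0.91982/0.25784 = 22.644 rad/s.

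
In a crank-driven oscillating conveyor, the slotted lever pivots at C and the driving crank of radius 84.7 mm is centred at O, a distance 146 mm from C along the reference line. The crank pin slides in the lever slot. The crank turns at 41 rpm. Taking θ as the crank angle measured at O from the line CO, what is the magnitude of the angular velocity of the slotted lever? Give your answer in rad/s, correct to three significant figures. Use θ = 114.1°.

0.496

ω = 4.294 rad/s (from 41 rpm).
Crank pin A relative to C: A = (d + r cosθ, r sinθ); lever angle φ = atan2(r sinθ, d + r cosθ).
Differentiating tanφ: φ̇ = rω(d cosθ + r)/(d² + r² + 2dr cosθ).
d² + r² + 2dr cosθ = |CA|² = 0.0183911 m²;  d cosθ + r = +0.025084 m.
|ω_lever| = |0.0847·4.294·+0.025084| / 0.0183911 = 0.496 rad/s.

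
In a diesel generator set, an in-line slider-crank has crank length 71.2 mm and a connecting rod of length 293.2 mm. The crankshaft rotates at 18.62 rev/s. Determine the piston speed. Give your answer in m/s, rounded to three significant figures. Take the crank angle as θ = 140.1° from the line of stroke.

ω = 2π·18.6 = 117 rad/s
For an in-line slider-crank, x = r cosθ + √(L² − r² sin²θ), so v = −rω sinθ·[1 + r cosθ/√(L² − r² sin²θ)].
With r = 0.0712 m, L = 0.2932 m, θ = 140.1°: √(L² − r² sin²θ) = 0.28962 m.
v = −0.0712·117·0.64145·[1 + 0.0712·-0.76717/0.28962] = -4.3355 m/s.
|v| = 4.3355 m/s.

4.34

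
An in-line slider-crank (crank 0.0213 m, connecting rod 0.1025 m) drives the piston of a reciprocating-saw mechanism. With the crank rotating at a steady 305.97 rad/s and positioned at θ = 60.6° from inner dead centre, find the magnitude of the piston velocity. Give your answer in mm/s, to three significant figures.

ω = 306 rad/s
For an in-line slider-crank, x = r cosθ + √(L² − r² sin²θ), so v = −rω sinθ·[1 + r cosθ/√(L² − r² sin²θ)].
With r = 0.0213 m, L = 0.1025 m, θ = 60.6°: √(L² − r² sin²θ) = 0.10081 m.
v = −0.0213·306·0.87121·[1 + 0.0213·0.49090/0.10081] = -6.2668 m/s.
|v| = 6.2668 m/s = 6266.8 mm/s.

6270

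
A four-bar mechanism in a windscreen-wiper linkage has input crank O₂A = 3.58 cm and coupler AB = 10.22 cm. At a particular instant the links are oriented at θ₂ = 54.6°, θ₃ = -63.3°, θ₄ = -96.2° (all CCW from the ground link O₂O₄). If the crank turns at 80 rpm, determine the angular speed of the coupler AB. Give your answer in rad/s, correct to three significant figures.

2.64

ω₂ = 8.378 rad/s (from 80 rpm).
Differentiating the loop-closure r₂e^{iθ₂}+r₃e^{iθ₃}=r₁+r₄e^{iθ₄} gives r₂ω₂e^{iθ₂}+r₃ω₃e^{iθ₃}=r₄ω₄e^{iθ₄}.
Eliminating the other unknown: ω₃ = r₂ω₂ sin(θ₄−θ₂) / [r₃ sin(θ₃−θ₄)].
Numerator sine = -0.48786; denominator sine = +0.54317.
Result = 0.0358·8.378·(-0.48786) / (0.1022·(+0.54317)) = -2.6358 rad/s; magnitude 2.6358 rad/s.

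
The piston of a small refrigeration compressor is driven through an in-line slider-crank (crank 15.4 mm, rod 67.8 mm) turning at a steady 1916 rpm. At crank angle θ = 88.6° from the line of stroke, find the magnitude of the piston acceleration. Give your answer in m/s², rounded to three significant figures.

129

ω = 2π·1916/60 = 200.6 rad/s
x(θ) = r cosθ + √(L² − r² sin²θ); with ω constant, a = ω²·d²x/dθ².
d²x/dθ² = −r cosθ − r²(cos2θ)/√u − r⁴ sin²2θ/(4u^{3/2}),  u = L² − r² sin²θ = 0.00435982 m².
Substituting r = 0.0154 m, L = 0.0678 m, θ = 88.6°: d²x/dθ² = +0.0032111 m.
a = ω²·d²x/dθ² = (200.6)²·(+0.0032111) = +129.27 m/s²;  |a| = 129.27 m/s².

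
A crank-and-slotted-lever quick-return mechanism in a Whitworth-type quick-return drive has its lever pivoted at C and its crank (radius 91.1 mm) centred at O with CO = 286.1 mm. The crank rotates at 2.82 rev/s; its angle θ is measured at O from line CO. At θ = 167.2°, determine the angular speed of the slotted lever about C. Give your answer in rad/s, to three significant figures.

7.71

ω = 17.72 rad/s (from 2.82 rev/s).
Crank pin A relative to C: A = (d + r cosθ, r sinθ); lever angle φ = atan2(r sinθ, d + r cosθ).
Differentiating tanφ: φ̇ = rω(d cosθ + r)/(d² + r² + 2dr cosθ).
d² + r² + 2dr cosθ = |CA|² = 0.0393204 m²;  d cosθ + r = -0.18789 m.
|ω_lever| = |0.0911·17.72·-0.18789| / 0.0393204 = 7.7132 rad/s.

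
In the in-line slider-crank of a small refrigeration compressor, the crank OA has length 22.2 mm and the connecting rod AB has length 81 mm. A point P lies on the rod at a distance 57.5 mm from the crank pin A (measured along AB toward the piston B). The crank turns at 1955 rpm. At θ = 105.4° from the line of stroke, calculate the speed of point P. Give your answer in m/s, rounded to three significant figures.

ω = 204.7 rad/s.  Crank-pin speed |V_A| = rω = 4.5449 m/s, perpendicular to OA.
Rod angle: sinφ = −(r/L) sinθ ⇒ φ = -15.321°; ω_rod = −rω cosθ/√(L²−r²sin²θ) = +15.45 rad/s.
V_P = V_A + ω_rod × AP, with AP = 0.0575 m along the rod.
Components: V_Px = −rω sinθ − a·ω_rod·sinφ = -4.147 m/s;  V_Py = rω cosθ + a·ω_rod·cosφ = -0.35016 m/s.
|V_P| = √(V_Px² + V_Py²) = 4.1618 m/s.

4.16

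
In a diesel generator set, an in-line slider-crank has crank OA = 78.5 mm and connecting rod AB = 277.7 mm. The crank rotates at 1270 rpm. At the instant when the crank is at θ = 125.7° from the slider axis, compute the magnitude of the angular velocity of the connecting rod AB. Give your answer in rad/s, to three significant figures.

ω = 133 rad/s (converted from 1270 rpm).
The rod makes angle φ with the slider axis where L sinφ = r sinθ; differentiating, L cosφ·φ̇ = r ω cosθ.
L cosφ = √(L² − r² sin²θ) = 0.27028 m.
|ω_rod| = r ω |cosθ| / √(L² − r² sin²θ) = 0.0785·133·0.58354/0.27028 = 22.54 rad/s.

22.5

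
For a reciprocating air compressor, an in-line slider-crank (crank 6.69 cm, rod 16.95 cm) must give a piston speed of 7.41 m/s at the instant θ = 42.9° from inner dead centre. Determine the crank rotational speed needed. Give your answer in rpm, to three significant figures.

1200

For an in-line slider-crank, |v_piston| = rω|sinθ|·[1 + r cosθ/√(L² − r² sin²θ)].
With r = 0.0669 m, L = 0.1695 m, θ = 42.9°: the bracketed kinematic factor |dx/dθ| = 0.05921 m.
ω = v/|dx/dθ| = 7.41/0.05921 = 125.15 rad/s.
N = 60ω/(2π) = 1195.1 rpm.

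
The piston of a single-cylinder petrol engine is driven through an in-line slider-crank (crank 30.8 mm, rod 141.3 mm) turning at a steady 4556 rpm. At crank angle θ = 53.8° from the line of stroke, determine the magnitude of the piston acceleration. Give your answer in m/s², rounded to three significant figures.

ω = 2π·4556/60 = 477.1 rad/s
x(θ) = r cosθ + √(L² − r² sin²θ); with ω constant, a = ω²·d²x/dθ².
d²x/dθ² = −r cosθ − r²(cos2θ)/√u − r⁴ sin²2θ/(4u^{3/2}),  u = L² − r² sin²θ = 0.0193479 m².
Substituting r = 0.0308 m, L = 0.1413 m, θ = 53.8°: d²x/dθ² = -0.016204 m.
a = ω²·d²x/dθ² = (477.1)²·(-0.016204) = -3688.6 m/s²;  |a| = 3688.6 m/s².

3690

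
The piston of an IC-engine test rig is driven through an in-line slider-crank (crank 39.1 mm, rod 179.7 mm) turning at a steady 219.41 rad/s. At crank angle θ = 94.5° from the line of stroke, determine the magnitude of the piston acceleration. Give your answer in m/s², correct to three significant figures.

562

ω = 219.4 rad/s
x(θ) = r cosθ + √(L² − r² sin²θ); with ω constant, a = ω²·d²x/dθ².
d²x/dθ² = −r cosθ − r²(cos2θ)/√u − r⁴ sin²2θ/(4u^{3/2}),  u = L² − r² sin²θ = 0.0307727 m².
Substituting r = 0.0391 m, L = 0.1797 m, θ = 94.5°: d²x/dθ² = +0.011673 m.
a = ω²·d²x/dθ² = (219.4)²·(+0.011673) = +561.94 m/s²;  |a| = 561.94 m/s².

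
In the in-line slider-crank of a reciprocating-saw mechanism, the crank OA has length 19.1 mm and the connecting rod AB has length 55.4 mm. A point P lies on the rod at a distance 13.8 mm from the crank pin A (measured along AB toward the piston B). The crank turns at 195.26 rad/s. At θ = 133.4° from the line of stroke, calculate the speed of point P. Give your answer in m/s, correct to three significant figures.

ω = 195.3 rad/s.  Crank-pin speed |V_A| = rω = 3.7295 m/s, perpendicular to OA.
Rod angle: sinφ = −(r/L) sinθ ⇒ φ = -14.507°; ω_rod = −rω cosθ/√(L²−r²sin²θ) = +47.777 rad/s.
V_P = V_A + ω_rod × AP, with AP = 0.0138 m along the rod.
Components: V_Px = −rω sinθ − a·ω_rod·sinφ = -2.5446 m/s;  V_Py = rω cosθ + a·ω_rod·cosφ = -1.9242 m/s.
|V_P| = √(V_Px² + V_Py²) = 3.1902 m/s.

3.19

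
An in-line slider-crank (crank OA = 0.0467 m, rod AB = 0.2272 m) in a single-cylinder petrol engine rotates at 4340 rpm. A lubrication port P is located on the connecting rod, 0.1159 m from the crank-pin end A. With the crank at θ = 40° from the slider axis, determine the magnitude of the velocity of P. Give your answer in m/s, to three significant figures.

16.8

ω = 454.5 rad/s.  Crank-pin speed |V_A| = rω = 21.224 m/s, perpendicular to OA.
Rod angle: sinφ = −(r/L) sinθ ⇒ φ = -7.592°; ω_rod = −rω cosθ/√(L²−r²sin²θ) = -72.195 rad/s.
V_P = V_A + ω_rod × AP, with AP = 0.1159 m along the rod.
Components: V_Px = −rω sinθ − a·ω_rod·sinφ = -14.748 m/s;  V_Py = rω cosθ + a·ω_rod·cosφ = +7.9648 m/s.
|V_P| = √(V_Px² + V_Py²) = 16.762 m/s.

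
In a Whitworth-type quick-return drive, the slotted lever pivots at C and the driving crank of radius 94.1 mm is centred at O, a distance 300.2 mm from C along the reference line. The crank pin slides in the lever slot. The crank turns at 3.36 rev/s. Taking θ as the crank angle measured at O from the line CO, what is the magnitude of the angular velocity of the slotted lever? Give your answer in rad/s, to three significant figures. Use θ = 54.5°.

ω = 21.11 rad/s (from 3.36 rev/s).
Crank pin A relative to C: A = (d + r cosθ, r sinθ); lever angle φ = atan2(r sinθ, d + r cosθ).
Differentiating tanφ: φ̇ = rω(d cosθ + r)/(d² + r² + 2dr cosθ).
d² + r² + 2dr cosθ = |CA|² = 0.131783 m²;  d cosθ + r = +0.26843 m.
|ω_lever| = |0.0941·21.11·+0.26843| / 0.131783 = 4.0465 rad/s.

4.05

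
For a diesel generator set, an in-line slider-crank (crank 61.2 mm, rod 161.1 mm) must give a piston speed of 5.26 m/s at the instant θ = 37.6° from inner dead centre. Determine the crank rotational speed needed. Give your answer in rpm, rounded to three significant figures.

For an in-line slider-crank, |v_piston| = rω|sinθ|·[1 + r cosθ/√(L² − r² sin²θ)].
With r = 0.0612 m, L = 0.1611 m, θ = 37.6°: the bracketed kinematic factor |dx/dθ| = 0.048894 m.
ω = v/|dx/dθ| = 5.26/0.048894 = 107.58 rad/s.
N = 60ω/(2π) = 1027.3 rpm.

1030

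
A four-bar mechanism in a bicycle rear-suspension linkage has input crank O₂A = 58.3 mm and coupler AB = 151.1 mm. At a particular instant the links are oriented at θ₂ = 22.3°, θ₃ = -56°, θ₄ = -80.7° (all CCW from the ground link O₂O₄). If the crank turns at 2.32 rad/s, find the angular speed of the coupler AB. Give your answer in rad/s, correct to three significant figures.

2.09

ω₂ = 2.32 rad/s
Differentiating the loop-closure r₂e^{iθ₂}+r₃e^{iθ₃}=r₁+r₄e^{iθ₄} gives r₂ω₂e^{iθ₂}+r₃ω₃e^{iθ₃}=r₄ω₄e^{iθ₄}.
Eliminating the other unknown: ω₃ = r₂ω₂ sin(θ₄−θ₂) / [r₃ sin(θ₃−θ₄)].
Numerator sine = -0.97437; denominator sine = +0.41787.
Result = 0.0583·2.32·(-0.97437) / (0.1511·(+0.41787)) = -2.0873 rad/s; magnitude 2.0873 rad/s.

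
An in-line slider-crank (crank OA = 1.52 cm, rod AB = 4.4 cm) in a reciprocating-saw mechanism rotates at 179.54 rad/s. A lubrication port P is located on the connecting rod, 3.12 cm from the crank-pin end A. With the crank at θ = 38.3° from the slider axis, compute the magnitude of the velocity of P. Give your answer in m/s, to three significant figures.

ω = 179.5 rad/s.  Crank-pin speed |V_A| = rω = 2.729 m/s, perpendicular to OA.
Rod angle: sinφ = −(r/L) sinθ ⇒ φ = -12.363°; ω_rod = −rω cosθ/√(L²−r²sin²θ) = -49.83 rad/s.
V_P = V_A + ω_rod × AP, with AP = 0.0312 m along the rod.
Components: V_Px = −rω sinθ − a·ω_rod·sinφ = -2.0242 m/s;  V_Py = rω cosθ + a·ω_rod·cosφ = +0.62303 m/s.
|V_P| = √(V_Px² + V_Py²) = 2.118 m/s.

2.12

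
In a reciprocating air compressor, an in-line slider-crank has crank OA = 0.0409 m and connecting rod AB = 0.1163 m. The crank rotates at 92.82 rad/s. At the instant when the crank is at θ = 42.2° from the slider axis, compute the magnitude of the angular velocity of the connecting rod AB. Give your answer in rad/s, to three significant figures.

ω = 92.82 rad/s
The rod makes angle φ with the slider axis where L sinφ = r sinθ; differentiating, L cosφ·φ̇ = r ω cosθ.
L cosφ = √(L² − r² sin²θ) = 0.11301 m.
|ω_rod| = r ω |cosθ| / √(L² − r² sin²θ) = 0.0409·92.82·0.74080/0.11301 = 24.886 rad/s.

24.9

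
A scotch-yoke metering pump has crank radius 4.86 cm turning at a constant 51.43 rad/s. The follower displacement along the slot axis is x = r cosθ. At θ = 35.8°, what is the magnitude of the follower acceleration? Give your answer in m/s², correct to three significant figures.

104

ω = 51.43 rad/s
x = r cosθ ⇒ ẍ = −rω² cosθ (ω constant).
|a| = rω²|cosθ| = 0.0486·(51.43)²·|cos 35.8°| = 104.26 m/s².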